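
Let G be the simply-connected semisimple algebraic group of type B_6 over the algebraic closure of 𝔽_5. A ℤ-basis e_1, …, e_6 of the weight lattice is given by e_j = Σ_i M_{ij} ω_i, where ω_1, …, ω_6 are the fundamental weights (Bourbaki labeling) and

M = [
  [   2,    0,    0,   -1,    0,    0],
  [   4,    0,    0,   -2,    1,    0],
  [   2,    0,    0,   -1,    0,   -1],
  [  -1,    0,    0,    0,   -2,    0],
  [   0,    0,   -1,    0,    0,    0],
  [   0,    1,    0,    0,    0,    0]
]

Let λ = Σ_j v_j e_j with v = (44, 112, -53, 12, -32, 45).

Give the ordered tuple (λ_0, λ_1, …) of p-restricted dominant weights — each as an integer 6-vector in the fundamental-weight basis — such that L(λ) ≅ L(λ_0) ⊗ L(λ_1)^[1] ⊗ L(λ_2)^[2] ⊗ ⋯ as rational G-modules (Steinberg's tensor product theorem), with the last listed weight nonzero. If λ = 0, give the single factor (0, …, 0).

((1, 0, 1, 0, 3, 2), (0, 4, 1, 4, 0, 2), (3, 4, 1, 0, 2, 4))

In the fundamental-weight basis, λ has coordinates c = M·v (v = (44, 112, -53, 12, -32, 45)):
  c_1 = 2*44 + 0*112 + 0*-53 + -1*12 + 0*-32 + 0*45 = 76
  c_2 = 4*44 + 0*112 + 0*-53 + -2*12 + 1*-32 + 0*45 = 120
  c_3 = 2*44 + 0*112 + 0*-53 + -1*12 + 0*-32 + -1*45 = 31
  c_4 = -1*44 + 0*112 + 0*-53 + 0*12 + -2*-32 + 0*45 = 20
  c_5 = 0*44 + 0*112 + -1*-53 + 0*12 + 0*-32 + 0*45 = 53
  c_6 = 0*44 + 1*112 + 0*-53 + 0*12 + 0*-32 + 0*45 = 112
Base-5 expansion of each c_i:
  c_1 = 76 = 1·5^0 + 0·5^1 + 3·5^2
  c_2 = 120 = 0·5^0 + 4·5^1 + 4·5^2
  c_3 = 31 = 1·5^0 + 1·5^1 + 1·5^2
  c_4 = 20 = 0·5^0 + 4·5^1
  c_5 = 53 = 3·5^0 + 0·5^1 + 2·5^2
  c_6 = 112 = 2·5^0 + 2·5^1 + 4·5^2
p-restricted factor λ_0 = (1, 0, 1, 0, 3, 2)
p-restricted factor λ_1 = (0, 4, 1, 4, 0, 2)
p-restricted factor λ_2 = (3, 4, 1, 0, 2, 4)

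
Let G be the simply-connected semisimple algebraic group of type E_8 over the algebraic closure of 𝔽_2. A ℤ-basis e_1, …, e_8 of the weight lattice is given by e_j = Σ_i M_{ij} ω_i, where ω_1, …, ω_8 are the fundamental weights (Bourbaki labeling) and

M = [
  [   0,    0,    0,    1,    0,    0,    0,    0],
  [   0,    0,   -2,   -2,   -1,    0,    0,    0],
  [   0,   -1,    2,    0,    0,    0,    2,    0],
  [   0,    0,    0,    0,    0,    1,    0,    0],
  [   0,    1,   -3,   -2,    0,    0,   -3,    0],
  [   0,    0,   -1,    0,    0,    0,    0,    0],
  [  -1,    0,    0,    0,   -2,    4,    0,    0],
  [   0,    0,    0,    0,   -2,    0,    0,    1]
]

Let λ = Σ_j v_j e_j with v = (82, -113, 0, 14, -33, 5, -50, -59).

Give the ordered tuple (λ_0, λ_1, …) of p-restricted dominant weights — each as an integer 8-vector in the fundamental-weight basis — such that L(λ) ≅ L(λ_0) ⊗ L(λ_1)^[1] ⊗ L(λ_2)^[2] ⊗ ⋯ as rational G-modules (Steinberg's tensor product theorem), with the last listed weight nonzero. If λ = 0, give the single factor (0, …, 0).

In the fundamental-weight basis, λ has coordinates c = M·v (v = (82, -113, 0, 14, -33, 5, -50, -59)):
  c_1 = 0*82 + 0*-113 + 0*0 + 1*14 + 0*-33 + 0*5 + 0*-50 + 0*-59 = 14
  c_2 = 0*82 + 0*-113 + -2*0 + -2*14 + -1*-33 + 0*5 + 0*-50 + 0*-59 = 5
  c_3 = 0*82 + -1*-113 + 2*0 + 0*14 + 0*-33 + 0*5 + 2*-50 + 0*-59 = 13
  c_4 = 0*82 + 0*-113 + 0*0 + 0*14 + 0*-33 + 1*5 + 0*-50 + 0*-59 = 5
  c_5 = 0*82 + 1*-113 + -3*0 + -2*14 + 0*-33 + 0*5 + -3*-50 + 0*-59 = 9
  c_6 = 0*82 + 0*-113 + -1*0 + 0*14 + 0*-33 + 0*5 + 0*-50 + 0*-59 = 0
  c_7 = -1*82 + 0*-113 + 0*0 + 0*14 + -2*-33 + 4*5 + 0*-50 + 0*-59 = 4
  c_8 = 0*82 + 0*-113 + 0*0 + 0*14 + -2*-33 + 0*5 + 0*-50 + 1*-59 = 7
p = 2; digits c_i = Σ_j d_{ij}·2^j, 0 ≤ d_{ij} < 2:
  c_1 = 14 = 0·2^0 + 1·2^1 + 1·2^2 + 1·2^3
  c_2 = 5 = 1·2^0 + 0·2^1 + 1·2^2
  c_3 = 13 = 1·2^0 + 0·2^1 + 1·2^2 + 1·2^3
  c_4 = 5 = 1·2^0 + 0·2^1 + 1·2^2
  c_5 = 9 = 1·2^0 + 0·2^1 + 0·2^2 + 1·2^3
  c_6 = 0
  c_7 = 4 = 0·2^0 + 0·2^1 + 1·2^2
  c_8 = 7 = 1·2^0 + 1·2^1 + 1·2^2
λ_0 = (0, 1, 1, 1, 1, 0, 0, 1)
λ_1 = (1, 0, 0, 0, 0, 0, 0, 1)
λ_2 = (1, 1, 1, 1, 0, 0, 1, 1)
λ_3 = (1, 0, 1, 0, 1, 0, 0, 0)

((0, 1, 1, 1, 1, 0, 0, 1), (1, 0, 0, 0, 0, 0, 0, 1), (1, 1, 1, 1, 0, 0, 1, 1), (1, 0, 1, 0, 1, 0, 0, 0))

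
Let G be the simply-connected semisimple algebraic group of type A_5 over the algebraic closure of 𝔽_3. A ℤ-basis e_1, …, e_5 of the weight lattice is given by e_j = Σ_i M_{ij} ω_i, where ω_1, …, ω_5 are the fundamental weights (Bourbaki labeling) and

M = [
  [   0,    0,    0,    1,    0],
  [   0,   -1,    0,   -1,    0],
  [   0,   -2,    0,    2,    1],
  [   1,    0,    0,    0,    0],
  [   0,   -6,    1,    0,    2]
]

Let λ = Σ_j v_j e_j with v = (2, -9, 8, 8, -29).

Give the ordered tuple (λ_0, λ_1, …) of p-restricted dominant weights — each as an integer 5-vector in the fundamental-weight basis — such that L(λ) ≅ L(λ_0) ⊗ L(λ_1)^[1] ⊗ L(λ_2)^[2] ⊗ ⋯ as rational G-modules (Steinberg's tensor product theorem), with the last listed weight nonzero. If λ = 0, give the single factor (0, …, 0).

Compute c_i = Σ_j M_{ij} v_j with v = (2, -9, 8, 8, -29):
  c_1 = 0*2 + 0*-9 + 0*8 + 1*8 + 0*-29 = 8
  c_2 = 0*2 + -1*-9 + 0*8 + -1*8 + 0*-29 = 1
  c_3 = 0*2 + -2*-9 + 0*8 + 2*8 + 1*-29 = 5
  c_4 = 1*2 + 0*-9 + 0*8 + 0*8 + 0*-29 = 2
  c_5 = 0*2 + -6*-9 + 1*8 + 0*8 + 2*-29 = 4
p = 3; digits c_i = Σ_j d_{ij}·3^j, 0 ≤ d_{ij} < 3:
  c_1 = 8 = 2·3^0 + 2·3^1
  c_2 = 1 = 1·3^0
  c_3 = 5 = 2·3^0 + 1·3^1
  c_4 = 2 = 2·3^0
  c_5 = 4 = 1·3^0 + 1·3^1
Factor λ_0 = (2, 1, 2, 2, 1)
Factor λ_1 = (2, 0, 1, 0, 1)

((2, 1, 2, 2, 1), (2, 0, 1, 0, 1))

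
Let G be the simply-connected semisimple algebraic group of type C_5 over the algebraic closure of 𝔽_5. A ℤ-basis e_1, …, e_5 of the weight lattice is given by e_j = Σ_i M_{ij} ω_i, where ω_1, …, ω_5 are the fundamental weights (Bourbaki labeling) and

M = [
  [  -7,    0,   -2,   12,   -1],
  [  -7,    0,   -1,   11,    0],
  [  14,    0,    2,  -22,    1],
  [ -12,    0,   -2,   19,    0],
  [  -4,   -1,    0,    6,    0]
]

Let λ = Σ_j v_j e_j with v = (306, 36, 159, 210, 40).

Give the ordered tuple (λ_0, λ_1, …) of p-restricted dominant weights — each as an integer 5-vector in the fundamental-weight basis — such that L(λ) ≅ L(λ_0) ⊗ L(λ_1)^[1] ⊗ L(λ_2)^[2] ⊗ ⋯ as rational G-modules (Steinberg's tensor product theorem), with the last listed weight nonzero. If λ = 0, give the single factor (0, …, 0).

((0, 4, 2, 0, 0), (4, 1, 4, 0, 0))

Compute c_i = Σ_j M_{ij} v_j with v = (306, 36, 159, 210, 40):
  c_1 = (-7)·(306) + 0·36 + (-2)·(159) + 12·210 + (-1)·(40) = 20
  c_2 = (-7)·(306) + 0·36 + (-1)·(159) + 11·210 + 0·40 = 9
  c_3 = 14·306 + 0·36 + 2·159 + (-22)·(210) + 1·40 = 22
  c_4 = (-12)·(306) + 0·36 + (-2)·(159) + 19·210 + 0·40 = 0
  c_5 = (-4)·(306) + (-1)·(36) + 0·159 + 6·210 + 0·40 = 0
p = 5; digits c_i = Σ_j d_{ij}·5^j, 0 ≤ d_{ij} < 5:
  c_1 = 20 = 0·5^0 + 4·5^1
  c_2 = 9 = 4·5^0 + 1·5^1
  c_3 = 22 = 2·5^0 + 4·5^1
  c_4 = 0
  c_5 = 0
p-restricted factor λ_0 = (0, 4, 2, 0, 0)
p-restricted factor λ_1 = (4, 1, 4, 0, 0)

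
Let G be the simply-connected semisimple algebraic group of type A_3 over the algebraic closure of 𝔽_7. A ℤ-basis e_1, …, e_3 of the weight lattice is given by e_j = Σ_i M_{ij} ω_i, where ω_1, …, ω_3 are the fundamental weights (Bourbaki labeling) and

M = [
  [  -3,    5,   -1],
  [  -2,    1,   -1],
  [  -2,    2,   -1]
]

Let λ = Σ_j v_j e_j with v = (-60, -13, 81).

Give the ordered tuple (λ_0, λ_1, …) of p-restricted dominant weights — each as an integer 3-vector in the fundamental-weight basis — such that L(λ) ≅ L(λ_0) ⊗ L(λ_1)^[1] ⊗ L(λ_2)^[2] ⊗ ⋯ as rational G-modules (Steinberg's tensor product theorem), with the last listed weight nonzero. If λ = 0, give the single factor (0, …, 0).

Converting to the ω-basis (c_i = row i of M dotted with v = (-60, -13, 81)):
  c_1 = (-3)·(-60) + (5)·(-13) + (-1)·(81) = 34
  c_2 = (-2)·(-60) + (1)·(-13) + (-1)·(81) = 26
  c_3 = (-2)·(-60) + (2)·(-13) + (-1)·(81) = 13
p = 7; digits c_i = Σ_j d_{ij}·7^j, 0 ≤ d_{ij} < 7:
  c_1 = 34 = 6·7^0 + 4·7^1
  c_2 = 26 = 5·7^0 + 3·7^1
  c_3 = 13 = 6·7^0 + 1·7^1
λ_0 = (6, 5, 6)
λ_1 = (4, 3, 1)

((6, 5, 6), (4, 3, 1))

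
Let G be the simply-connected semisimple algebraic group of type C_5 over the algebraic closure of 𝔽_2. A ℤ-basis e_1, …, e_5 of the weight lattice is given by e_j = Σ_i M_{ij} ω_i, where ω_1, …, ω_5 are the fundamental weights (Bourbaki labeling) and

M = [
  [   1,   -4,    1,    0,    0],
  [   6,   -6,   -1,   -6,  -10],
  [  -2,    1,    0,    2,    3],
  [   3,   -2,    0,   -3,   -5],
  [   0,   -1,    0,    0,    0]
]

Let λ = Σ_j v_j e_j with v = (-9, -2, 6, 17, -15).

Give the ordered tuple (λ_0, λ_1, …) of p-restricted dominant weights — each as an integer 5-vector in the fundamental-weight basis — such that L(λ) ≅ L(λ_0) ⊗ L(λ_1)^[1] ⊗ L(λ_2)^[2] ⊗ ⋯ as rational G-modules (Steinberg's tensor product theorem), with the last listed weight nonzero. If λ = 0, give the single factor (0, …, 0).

((1, 0, 1, 1, 0), (0, 0, 0, 0, 1), (1, 0, 1, 0, 0))

Converting to the ω-basis (c_i = row i of M dotted with v = (-9, -2, 6, 17, -15)):
  c_1 = 1*-9 + -4*-2 + 1*6 + 0*17 + 0*-15 = 5
  c_2 = 6*-9 + -6*-2 + -1*6 + -6*17 + -10*-15 = 0
  c_3 = -2*-9 + 1*-2 + 0*6 + 2*17 + 3*-15 = 5
  c_4 = 3*-9 + -2*-2 + 0*6 + -3*17 + -5*-15 = 1
  c_5 = 0*-9 + -1*-2 + 0*6 + 0*17 + 0*-15 = 2
p = 2; digits c_i = Σ_j d_{ij}·2^j, 0 ≤ d_{ij} < 2:
  c_1 = 5 = 1·2^0 + 0·2^1 + 1·2^2
  c_2 = 0
  c_3 = 5 = 1·2^0 + 0·2^1 + 1·2^2
  c_4 = 1 = 1·2^0
  c_5 = 2 = 0·2^0 + 1·2^1
λ_0 = (1, 0, 1, 1, 0)
λ_1 = (0, 0, 0, 0, 1)
λ_2 = (1, 0, 1, 0, 0)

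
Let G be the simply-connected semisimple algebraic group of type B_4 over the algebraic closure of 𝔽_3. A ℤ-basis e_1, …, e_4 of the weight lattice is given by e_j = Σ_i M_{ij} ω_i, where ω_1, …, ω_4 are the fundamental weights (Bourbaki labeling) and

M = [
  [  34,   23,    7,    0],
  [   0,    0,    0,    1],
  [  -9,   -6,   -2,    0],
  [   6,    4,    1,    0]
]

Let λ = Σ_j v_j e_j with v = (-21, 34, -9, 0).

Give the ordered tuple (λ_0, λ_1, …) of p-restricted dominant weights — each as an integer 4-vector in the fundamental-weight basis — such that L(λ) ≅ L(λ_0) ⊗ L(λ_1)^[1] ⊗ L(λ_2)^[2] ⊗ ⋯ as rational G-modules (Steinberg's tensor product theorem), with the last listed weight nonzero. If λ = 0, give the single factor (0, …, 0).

Compute c_i = Σ_j M_{ij} v_j with v = (-21, 34, -9, 0):
  c_1 = (34)·(-21) + 23·34 + (7)·(-9) + 0·0 = 5
  c_2 = (0)·(-21) + 0·34 + (0)·(-9) + 1·0 = 0
  c_3 = (-9)·(-21) + (-6)·(34) + (-2)·(-9) + 0·0 = 3
  c_4 = (6)·(-21) + 4·34 + (1)·(-9) + 0·0 = 1
Base-3 expansion of each c_i:
  c_1 = 5 = 2·3^0 + 1·3^1
  c_2 = 0
  c_3 = 3 = 0·3^0 + 1·3^1
  c_4 = 1 = 1·3^0
Factor λ_0 = (2, 0, 0, 1)
Factor λ_1 = (1, 0, 1, 0)

((2, 0, 0, 1), (1, 0, 1, 0))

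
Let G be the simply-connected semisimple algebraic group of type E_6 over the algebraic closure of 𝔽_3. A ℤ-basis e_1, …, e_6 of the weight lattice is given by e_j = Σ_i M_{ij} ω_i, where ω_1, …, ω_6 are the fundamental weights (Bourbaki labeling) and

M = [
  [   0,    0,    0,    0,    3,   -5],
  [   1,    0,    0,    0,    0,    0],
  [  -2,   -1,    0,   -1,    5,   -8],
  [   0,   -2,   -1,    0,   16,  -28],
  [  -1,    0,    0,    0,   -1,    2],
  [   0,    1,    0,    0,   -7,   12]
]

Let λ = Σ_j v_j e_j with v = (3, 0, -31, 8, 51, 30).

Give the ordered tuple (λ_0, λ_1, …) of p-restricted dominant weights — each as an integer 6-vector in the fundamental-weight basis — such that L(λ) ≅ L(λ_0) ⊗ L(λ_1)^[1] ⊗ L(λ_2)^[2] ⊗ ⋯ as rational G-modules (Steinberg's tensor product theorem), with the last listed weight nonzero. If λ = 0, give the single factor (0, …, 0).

Change of basis e → ω: c = M·v where v = (3, 0, -31, 8, 51, 30):
  c_1 = (0)·(3) + (0)·(0) + (0)·(-31) + (0)·(8) + (3)·(51) + (-5)·(30) = 3
  c_2 = (1)·(3) + (0)·(0) + (0)·(-31) + (0)·(8) + (0)·(51) + (0)·(30) = 3
  c_3 = (-2)·(3) + (-1)·(0) + (0)·(-31) + (-1)·(8) + (5)·(51) + (-8)·(30) = 1
  c_4 = (0)·(3) + (-2)·(0) + (-1)·(-31) + (0)·(8) + (16)·(51) + (-28)·(30) = 7
  c_5 = (-1)·(3) + (0)·(0) + (0)·(-31) + (0)·(8) + (-1)·(51) + (2)·(30) = 6
  c_6 = (0)·(3) + (1)·(0) + (0)·(-31) + (0)·(8) + (-7)·(51) + (12)·(30) = 3
Base-3 expansion of each c_i:
  c_1 = 3 = 0·3^0 + 1·3^1
  c_2 = 3 = 0·3^0 + 1·3^1
  c_3 = 1 = 1·3^0
  c_4 = 7 = 1·3^0 + 2·3^1
  c_5 = 6 = 0·3^0 + 2·3^1
  c_6 = 3 = 0·3^0 + 1·3^1
Factor λ_0 = (0, 0, 1, 1, 0, 0)
Factor λ_1 = (1, 1, 0, 2, 2, 1)

((0, 0, 1, 1, 0, 0), (1, 1, 0, 2, 2, 1))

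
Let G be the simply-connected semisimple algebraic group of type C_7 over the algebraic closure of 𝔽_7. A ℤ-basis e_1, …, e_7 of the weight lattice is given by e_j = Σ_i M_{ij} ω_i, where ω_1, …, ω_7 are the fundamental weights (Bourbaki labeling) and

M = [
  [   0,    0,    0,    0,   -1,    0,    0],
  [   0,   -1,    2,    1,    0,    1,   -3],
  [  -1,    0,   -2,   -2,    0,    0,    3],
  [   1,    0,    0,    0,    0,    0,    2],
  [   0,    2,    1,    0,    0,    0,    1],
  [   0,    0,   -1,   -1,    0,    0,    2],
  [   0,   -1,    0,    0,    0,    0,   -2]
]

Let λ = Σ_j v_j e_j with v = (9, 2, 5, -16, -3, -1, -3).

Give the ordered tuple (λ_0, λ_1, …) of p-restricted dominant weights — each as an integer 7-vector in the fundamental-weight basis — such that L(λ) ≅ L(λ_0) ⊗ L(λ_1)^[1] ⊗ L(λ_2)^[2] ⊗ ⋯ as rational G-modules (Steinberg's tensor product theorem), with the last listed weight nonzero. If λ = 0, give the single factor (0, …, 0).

Converting to the ω-basis (c_i = row i of M dotted with v = (9, 2, 5, -16, -3, -1, -3)):
  c_1 = 0*9 + 0*2 + 0*5 + 0*-16 + -1*-3 + 0*-1 + 0*-3 = 3
  c_2 = 0*9 + -1*2 + 2*5 + 1*-16 + 0*-3 + 1*-1 + -3*-3 = 0
  c_3 = -1*9 + 0*2 + -2*5 + -2*-16 + 0*-3 + 0*-1 + 3*-3 = 4
  c_4 = 1*9 + 0*2 + 0*5 + 0*-16 + 0*-3 + 0*-1 + 2*-3 = 3
  c_5 = 0*9 + 2*2 + 1*5 + 0*-16 + 0*-3 + 0*-1 + 1*-3 = 6
  c_6 = 0*9 + 0*2 + -1*5 + -1*-16 + 0*-3 + 0*-1 + 2*-3 = 5
  c_7 = 0*9 + -1*2 + 0*5 + 0*-16 + 0*-3 + 0*-1 + -2*-3 = 4
Base-7 expansion of each c_i:
  c_1 = 3 = 3·7^0
  c_2 = 0
  c_3 = 4 = 4·7^0
  c_4 = 3 = 3·7^0
  c_5 = 6 = 6·7^0
  c_6 = 5 = 5·7^0
  c_7 = 4 = 4·7^0
Factor λ_0 = (3, 0, 4, 3, 6, 5, 4)

((3, 0, 4, 3, 6, 5, 4),)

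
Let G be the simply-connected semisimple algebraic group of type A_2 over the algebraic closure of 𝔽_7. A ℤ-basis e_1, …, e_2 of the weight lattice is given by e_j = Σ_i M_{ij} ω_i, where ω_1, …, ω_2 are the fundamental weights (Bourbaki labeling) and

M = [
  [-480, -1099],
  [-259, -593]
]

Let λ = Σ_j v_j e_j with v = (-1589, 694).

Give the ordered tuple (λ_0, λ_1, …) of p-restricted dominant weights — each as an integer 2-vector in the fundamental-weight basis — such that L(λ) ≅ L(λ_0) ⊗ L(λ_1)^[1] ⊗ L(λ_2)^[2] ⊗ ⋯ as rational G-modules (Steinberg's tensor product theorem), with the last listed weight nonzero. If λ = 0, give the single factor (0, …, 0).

Compute c_i = Σ_j M_{ij} v_j with v = (-1589, 694):
  c_1 = (-480)·(-1589) + (-1099)·(694) = 14
  c_2 = (-259)·(-1589) + (-593)·(694) = 9
p = 7; digits c_i = Σ_j d_{ij}·7^j, 0 ≤ d_{ij} < 7:
  c_1 = 14 = 0·7^0 + 2·7^1
  c_2 = 9 = 2·7^0 + 1·7^1
p-restricted factor λ_0 = (0, 2)
p-restricted factor λ_1 = (2, 1)

((0, 2), (2, 1))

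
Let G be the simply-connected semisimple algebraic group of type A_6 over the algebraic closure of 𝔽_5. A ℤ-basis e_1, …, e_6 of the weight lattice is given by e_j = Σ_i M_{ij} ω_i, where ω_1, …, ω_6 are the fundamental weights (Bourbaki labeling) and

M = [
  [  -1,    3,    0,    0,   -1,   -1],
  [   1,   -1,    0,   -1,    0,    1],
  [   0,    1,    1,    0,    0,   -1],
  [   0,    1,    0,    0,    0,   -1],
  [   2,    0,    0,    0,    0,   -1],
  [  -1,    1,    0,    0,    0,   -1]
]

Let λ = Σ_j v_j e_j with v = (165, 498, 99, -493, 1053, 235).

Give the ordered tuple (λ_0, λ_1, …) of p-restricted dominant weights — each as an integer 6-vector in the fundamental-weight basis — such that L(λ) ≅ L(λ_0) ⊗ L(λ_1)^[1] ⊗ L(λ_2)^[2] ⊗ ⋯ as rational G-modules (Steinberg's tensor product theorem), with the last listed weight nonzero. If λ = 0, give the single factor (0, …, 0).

In the fundamental-weight basis, λ has coordinates c = M·v (v = (165, 498, 99, -493, 1053, 235)):
  c_1 = (-1)·(165) + (3)·(498) + (0)·(99) + (0)·(-493) + (-1)·(1053) + (-1)·(235) = 41
  c_2 = (1)·(165) + (-1)·(498) + (0)·(99) + (-1)·(-493) + (0)·(1053) + (1)·(235) = 395
  c_3 = (0)·(165) + (1)·(498) + (1)·(99) + (0)·(-493) + (0)·(1053) + (-1)·(235) = 362
  c_4 = (0)·(165) + (1)·(498) + (0)·(99) + (0)·(-493) + (0)·(1053) + (-1)·(235) = 263
  c_5 = (2)·(165) + (0)·(498) + (0)·(99) + (0)·(-493) + (0)·(1053) + (-1)·(235) = 95
  c_6 = (-1)·(165) + (1)·(498) + (0)·(99) + (0)·(-493) + (0)·(1053) + (-1)·(235) = 98
p = 5; digits c_i = Σ_j d_{ij}·5^j, 0 ≤ d_{ij} < 5:
  c_1 = 41 = 1·5^0 + 3·5^1 + 1·5^2
  c_2 = 395 = 0·5^0 + 4·5^1 + 0·5^2 + 3·5^3
  c_3 = 362 = 2·5^0 + 2·5^1 + 4·5^2 + 2·5^3
  c_4 = 263 = 3·5^0 + 2·5^1 + 0·5^2 + 2·5^3
  c_5 = 95 = 0·5^0 + 4·5^1 + 3·5^2
  c_6 = 98 = 3·5^0 + 4·5^1 + 3·5^2
Factor λ_0 = (1, 0, 2, 3, 0, 3)
Factor λ_1 = (3, 4, 2, 2, 4, 4)
Factor λ_2 = (1, 0, 4, 0, 3, 3)
Factor λ_3 = (0, 3, 2, 2, 0, 0)

((1, 0, 2, 3, 0, 3), (3, 4, 2, 2, 4, 4), (1, 0, 4, 0, 3, 3), (0, 3, 2, 2, 0, 0))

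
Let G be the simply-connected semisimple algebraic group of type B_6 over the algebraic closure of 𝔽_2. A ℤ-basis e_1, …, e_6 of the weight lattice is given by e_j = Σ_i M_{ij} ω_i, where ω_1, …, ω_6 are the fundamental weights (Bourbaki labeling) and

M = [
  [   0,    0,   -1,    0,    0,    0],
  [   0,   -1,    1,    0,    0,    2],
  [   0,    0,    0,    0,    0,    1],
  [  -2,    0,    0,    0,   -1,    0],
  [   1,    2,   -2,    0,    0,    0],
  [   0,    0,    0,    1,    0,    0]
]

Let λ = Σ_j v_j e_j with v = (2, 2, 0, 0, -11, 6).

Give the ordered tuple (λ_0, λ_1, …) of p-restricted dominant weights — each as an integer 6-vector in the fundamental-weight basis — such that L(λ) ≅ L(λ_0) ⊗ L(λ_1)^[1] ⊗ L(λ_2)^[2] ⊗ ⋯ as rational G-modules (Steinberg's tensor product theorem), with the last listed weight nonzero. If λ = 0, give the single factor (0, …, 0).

((0, 0, 0, 1, 0, 0), (0, 1, 1, 1, 1, 0), (0, 0, 1, 1, 1, 0), (0, 1, 0, 0, 0, 0))

Converting to the ω-basis (c_i = row i of M dotted with v = (2, 2, 0, 0, -11, 6)):
  c_1 = (0)·(2) + (0)·(2) + (-1)·(0) + (0)·(0) + (0)·(-11) + (0)·(6) = 0
  c_2 = (0)·(2) + (-1)·(2) + (1)·(0) + (0)·(0) + (0)·(-11) + (2)·(6) = 10
  c_3 = (0)·(2) + (0)·(2) + (0)·(0) + (0)·(0) + (0)·(-11) + (1)·(6) = 6
  c_4 = (-2)·(2) + (0)·(2) + (0)·(0) + (0)·(0) + (-1)·(-11) + (0)·(6) = 7
  c_5 = (1)·(2) + (2)·(2) + (-2)·(0) + (0)·(0) + (0)·(-11) + (0)·(6) = 6
  c_6 = (0)·(2) + (0)·(2) + (0)·(0) + (1)·(0) + (0)·(-11) + (0)·(6) = 0
Expand coordinatewise in base 2:
  c_1 = 0
  c_2 = 10 = 0·2^0 + 1·2^1 + 0·2^2 + 1·2^3
  c_3 = 6 = 0·2^0 + 1·2^1 + 1·2^2
  c_4 = 7 = 1·2^0 + 1·2^1 + 1·2^2
  c_5 = 6 = 0·2^0 + 1·2^1 + 1·2^2
  c_6 = 0
Factor λ_0 = (0, 0, 0, 1, 0, 0)
Factor λ_1 = (0, 1, 1, 1, 1, 0)
Factor λ_2 = (0, 0, 1, 1, 1, 0)
Factor λ_3 = (0, 1, 0, 0, 0, 0)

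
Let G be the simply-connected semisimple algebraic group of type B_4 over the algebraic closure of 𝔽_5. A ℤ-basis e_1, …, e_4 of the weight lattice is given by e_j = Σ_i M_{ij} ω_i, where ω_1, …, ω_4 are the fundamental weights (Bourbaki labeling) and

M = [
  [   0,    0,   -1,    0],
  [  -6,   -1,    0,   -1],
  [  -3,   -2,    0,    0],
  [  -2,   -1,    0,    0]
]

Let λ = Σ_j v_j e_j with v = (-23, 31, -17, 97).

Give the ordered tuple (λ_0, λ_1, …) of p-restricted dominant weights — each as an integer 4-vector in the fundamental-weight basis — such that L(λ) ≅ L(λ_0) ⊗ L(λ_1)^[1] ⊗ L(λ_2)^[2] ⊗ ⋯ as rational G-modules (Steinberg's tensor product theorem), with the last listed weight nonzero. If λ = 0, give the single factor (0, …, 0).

((2, 0, 2, 0), (3, 2, 1, 3))

In the fundamental-weight basis, λ has coordinates c = M·v (v = (-23, 31, -17, 97)):
  c_1 = 0*-23 + 0*31 + -1*-17 + 0*97 = 17
  c_2 = -6*-23 + -1*31 + 0*-17 + -1*97 = 10
  c_3 = -3*-23 + -2*31 + 0*-17 + 0*97 = 7
  c_4 = -2*-23 + -1*31 + 0*-17 + 0*97 = 15
p = 5; digits c_i = Σ_j d_{ij}·5^j, 0 ≤ d_{ij} < 5:
  c_1 = 17 = 2·5^0 + 3·5^1
  c_2 = 10 = 0·5^0 + 2·5^1
  c_3 = 7 = 2·5^0 + 1·5^1
  c_4 = 15 = 0·5^0 + 3·5^1
Factor λ_0 = (2, 0, 2, 0)
Factor λ_1 = (3, 2, 1, 3)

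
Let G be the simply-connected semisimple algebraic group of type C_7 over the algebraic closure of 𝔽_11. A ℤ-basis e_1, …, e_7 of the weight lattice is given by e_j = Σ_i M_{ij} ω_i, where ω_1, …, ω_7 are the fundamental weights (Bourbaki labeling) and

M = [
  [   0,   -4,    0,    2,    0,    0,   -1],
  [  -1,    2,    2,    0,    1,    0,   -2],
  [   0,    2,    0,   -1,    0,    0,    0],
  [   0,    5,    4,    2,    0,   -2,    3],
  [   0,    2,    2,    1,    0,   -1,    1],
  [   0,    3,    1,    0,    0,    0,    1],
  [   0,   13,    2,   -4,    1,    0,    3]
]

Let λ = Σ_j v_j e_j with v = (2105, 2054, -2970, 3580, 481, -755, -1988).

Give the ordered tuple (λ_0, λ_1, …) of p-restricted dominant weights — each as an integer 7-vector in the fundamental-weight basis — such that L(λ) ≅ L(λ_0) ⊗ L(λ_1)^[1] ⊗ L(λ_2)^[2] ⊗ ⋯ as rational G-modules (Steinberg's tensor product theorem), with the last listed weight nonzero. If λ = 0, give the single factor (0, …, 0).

((8, 3, 0, 7, 9, 5, 2), (7, 3, 4, 0, 2, 10, 10), (7, 4, 4, 9, 4, 9, 7))

Compute c_i = Σ_j M_{ij} v_j with v = (2105, 2054, -2970, 3580, 481, -755, -1988):
  c_1 = 0·2105 + (-4)·(2054) + (0)·(-2970) + 2·3580 + 0·481 + (0)·(-755) + (-1)·(-1988) = 932
  c_2 = (-1)·(2105) + 2·2054 + (2)·(-2970) + 0·3580 + 1·481 + (0)·(-755) + (-2)·(-1988) = 520
  c_3 = 0·2105 + 2·2054 + (0)·(-2970) + (-1)·(3580) + 0·481 + (0)·(-755) + (0)·(-1988) = 528
  c_4 = 0·2105 + 5·2054 + (4)·(-2970) + 2·3580 + 0·481 + (-2)·(-755) + (3)·(-1988) = 1096
  c_5 = 0·2105 + 2·2054 + (2)·(-2970) + 1·3580 + 0·481 + (-1)·(-755) + (1)·(-1988) = 515
  c_6 = 0·2105 + 3·2054 + (1)·(-2970) + 0·3580 + 0·481 + (0)·(-755) + (1)·(-1988) = 1204
  c_7 = 0·2105 + 13·2054 + (2)·(-2970) + (-4)·(3580) + 1·481 + (0)·(-755) + (3)·(-1988) = 959
p = 11; digits c_i = Σ_j d_{ij}·11^j, 0 ≤ d_{ij} < 11:
  c_1 = 932 = 8·11^0 + 7·11^1 + 7·11^2
  c_2 = 520 = 3·11^0 + 3·11^1 + 4·11^2
  c_3 = 528 = 0·11^0 + 4·11^1 + 4·11^2
  c_4 = 1096 = 7·11^0 + 0·11^1 + 9·11^2
  c_5 = 515 = 9·11^0 + 2·11^1 + 4·11^2
  c_6 = 1204 = 5·11^0 + 10·11^1 + 9·11^2
  c_7 = 959 = 2·11^0 + 10·11^1 + 7·11^2
λ_0 = (8, 3, 0, 7, 9, 5, 2)
λ_1 = (7, 3, 4, 0, 2, 10, 10)
λ_2 = (7, 4, 4, 9, 4, 9, 7)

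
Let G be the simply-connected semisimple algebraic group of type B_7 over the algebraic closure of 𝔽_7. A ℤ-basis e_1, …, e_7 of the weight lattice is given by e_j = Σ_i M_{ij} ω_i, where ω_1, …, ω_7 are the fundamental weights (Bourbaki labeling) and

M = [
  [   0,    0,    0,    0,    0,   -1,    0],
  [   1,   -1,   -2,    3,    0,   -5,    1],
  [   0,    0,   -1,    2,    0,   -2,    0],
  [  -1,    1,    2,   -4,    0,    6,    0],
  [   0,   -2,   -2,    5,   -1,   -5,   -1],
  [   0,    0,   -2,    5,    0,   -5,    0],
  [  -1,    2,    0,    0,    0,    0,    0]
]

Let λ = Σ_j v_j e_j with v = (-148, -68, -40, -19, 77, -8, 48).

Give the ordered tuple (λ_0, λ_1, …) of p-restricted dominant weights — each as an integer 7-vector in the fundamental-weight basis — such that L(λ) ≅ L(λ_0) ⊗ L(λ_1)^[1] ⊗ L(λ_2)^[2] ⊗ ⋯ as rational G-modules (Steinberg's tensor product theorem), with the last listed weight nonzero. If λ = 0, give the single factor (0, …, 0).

((1, 3, 4, 0, 1, 4, 5), (1, 4, 2, 4, 5, 3, 1))

In the fundamental-weight basis, λ has coordinates c = M·v (v = (-148, -68, -40, -19, 77, -8, 48)):
  c_1 = 0*-148 + 0*-68 + 0*-40 + 0*-19 + 0*77 + -1*-8 + 0*48 = 8
  c_2 = 1*-148 + -1*-68 + -2*-40 + 3*-19 + 0*77 + -5*-8 + 1*48 = 31
  c_3 = 0*-148 + 0*-68 + -1*-40 + 2*-19 + 0*77 + -2*-8 + 0*48 = 18
  c_4 = -1*-148 + 1*-68 + 2*-40 + -4*-19 + 0*77 + 6*-8 + 0*48 = 28
  c_5 = 0*-148 + -2*-68 + -2*-40 + 5*-19 + -1*77 + -5*-8 + -1*48 = 36
  c_6 = 0*-148 + 0*-68 + -2*-40 + 5*-19 + 0*77 + -5*-8 + 0*48 = 25
  c_7 = -1*-148 + 2*-68 + 0*-40 + 0*-19 + 0*77 + 0*-8 + 0*48 = 12
Expand coordinatewise in base 7:
  c_1 = 8 = 1·7^0 + 1·7^1
  c_2 = 31 = 3·7^0 + 4·7^1
  c_3 = 18 = 4·7^0 + 2·7^1
  c_4 = 28 = 0·7^0 + 4·7^1
  c_5 = 36 = 1·7^0 + 5·7^1
  c_6 = 25 = 4·7^0 + 3·7^1
  c_7 = 12 = 5·7^0 + 1·7^1
λ_0 = (1, 3, 4, 0, 1, 4, 5)
λ_1 = (1, 4, 2, 4, 5, 3, 1)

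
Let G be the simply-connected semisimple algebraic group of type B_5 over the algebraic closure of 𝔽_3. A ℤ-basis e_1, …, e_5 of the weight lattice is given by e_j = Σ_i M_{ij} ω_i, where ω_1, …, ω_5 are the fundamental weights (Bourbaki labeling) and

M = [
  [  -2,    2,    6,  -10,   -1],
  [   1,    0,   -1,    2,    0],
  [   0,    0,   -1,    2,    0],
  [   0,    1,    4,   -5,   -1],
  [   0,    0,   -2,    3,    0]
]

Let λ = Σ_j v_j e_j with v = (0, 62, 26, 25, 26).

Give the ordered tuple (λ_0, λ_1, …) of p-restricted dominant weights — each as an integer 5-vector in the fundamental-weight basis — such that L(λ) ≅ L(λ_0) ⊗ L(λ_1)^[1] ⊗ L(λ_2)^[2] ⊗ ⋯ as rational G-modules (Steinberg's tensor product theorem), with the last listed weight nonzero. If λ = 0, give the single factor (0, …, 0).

ω-coordinates c = M·v, v = (0, 62, 26, 25, 26):
  c_1 = -2*0 + 2*62 + 6*26 + -10*25 + -1*26 = 4
  c_2 = 1*0 + 0*62 + -1*26 + 2*25 + 0*26 = 24
  c_3 = 0*0 + 0*62 + -1*26 + 2*25 + 0*26 = 24
  c_4 = 0*0 + 1*62 + 4*26 + -5*25 + -1*26 = 15
  c_5 = 0*0 + 0*62 + -2*26 + 3*25 + 0*26 = 23
Base-3 expansion of each c_i:
  c_1 = 4 = 1·3^0 + 1·3^1
  c_2 = 24 = 0·3^0 + 2·3^1 + 2·3^2
  c_3 = 24 = 0·3^0 + 2·3^1 + 2·3^2
  c_4 = 15 = 0·3^0 + 2·3^1 + 1·3^2
  c_5 = 23 = 2·3^0 + 1·3^1 + 2·3^2
λ_0 = (1, 0, 0, 0, 2)
λ_1 = (1, 2, 2, 2, 1)
λ_2 = (0, 2, 2, 1, 2)

((1, 0, 0, 0, 2), (1, 2, 2, 2, 1), (0, 2, 2, 1, 2))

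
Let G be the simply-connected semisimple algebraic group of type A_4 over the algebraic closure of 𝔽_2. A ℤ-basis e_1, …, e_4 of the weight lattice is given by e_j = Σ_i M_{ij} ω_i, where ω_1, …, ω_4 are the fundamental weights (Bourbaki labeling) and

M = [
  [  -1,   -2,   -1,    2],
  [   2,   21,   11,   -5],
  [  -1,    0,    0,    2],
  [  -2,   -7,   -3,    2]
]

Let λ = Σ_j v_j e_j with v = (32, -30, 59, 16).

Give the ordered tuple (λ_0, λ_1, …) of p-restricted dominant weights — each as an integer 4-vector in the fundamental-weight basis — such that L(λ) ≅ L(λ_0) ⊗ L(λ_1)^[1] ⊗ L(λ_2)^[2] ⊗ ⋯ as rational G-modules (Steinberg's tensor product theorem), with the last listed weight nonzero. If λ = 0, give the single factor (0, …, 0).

Converting to the ω-basis (c_i = row i of M dotted with v = (32, -30, 59, 16)):
  c_1 = -1*32 + -2*-30 + -1*59 + 2*16 = 1
  c_2 = 2*32 + 21*-30 + 11*59 + -5*16 = 3
  c_3 = -1*32 + 0*-30 + 0*59 + 2*16 = 0
  c_4 = -2*32 + -7*-30 + -3*59 + 2*16 = 1
Base-2 expansion of each c_i:
  c_1 = 1 = 1·2^0
  c_2 = 3 = 1·2^0 + 1·2^1
  c_3 = 0
  c_4 = 1 = 1·2^0
λ_0 = (1, 1, 0, 1)
λ_1 = (0, 1, 0, 0)

((1, 1, 0, 1), (0, 1, 0, 0))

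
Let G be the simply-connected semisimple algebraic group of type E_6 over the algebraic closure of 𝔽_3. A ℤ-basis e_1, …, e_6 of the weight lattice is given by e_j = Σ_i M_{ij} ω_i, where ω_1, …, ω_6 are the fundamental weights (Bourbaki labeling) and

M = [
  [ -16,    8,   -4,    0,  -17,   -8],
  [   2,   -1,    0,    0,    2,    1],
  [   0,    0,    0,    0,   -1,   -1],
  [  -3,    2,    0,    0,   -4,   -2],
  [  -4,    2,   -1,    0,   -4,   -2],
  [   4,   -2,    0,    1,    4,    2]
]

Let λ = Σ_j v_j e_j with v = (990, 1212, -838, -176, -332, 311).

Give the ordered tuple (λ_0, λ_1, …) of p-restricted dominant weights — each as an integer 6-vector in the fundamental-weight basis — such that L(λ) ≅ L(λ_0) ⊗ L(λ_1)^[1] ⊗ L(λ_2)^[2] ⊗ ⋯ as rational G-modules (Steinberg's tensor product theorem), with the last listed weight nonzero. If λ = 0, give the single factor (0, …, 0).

ω-coordinates c = M·v, v = (990, 1212, -838, -176, -332, 311):
  c_1 = (-16)·(990) + 8·1212 + (-4)·(-838) + (0)·(-176) + (-17)·(-332) + (-8)·(311) = 364
  c_2 = 2·990 + (-1)·(1212) + (0)·(-838) + (0)·(-176) + (2)·(-332) + 1·311 = 415
  c_3 = 0·990 + 0·1212 + (0)·(-838) + (0)·(-176) + (-1)·(-332) + (-1)·(311) = 21
  c_4 = (-3)·(990) + 2·1212 + (0)·(-838) + (0)·(-176) + (-4)·(-332) + (-2)·(311) = 160
  c_5 = (-4)·(990) + 2·1212 + (-1)·(-838) + (0)·(-176) + (-4)·(-332) + (-2)·(311) = 8
  c_6 = 4·990 + (-2)·(1212) + (0)·(-838) + (1)·(-176) + (4)·(-332) + 2·311 = 654
p = 3; digits c_i = Σ_j d_{ij}·3^j, 0 ≤ d_{ij} < 3:
  c_1 = 364 = 1·3^0 + 1·3^1 + 1·3^2 + 1·3^3 + 1·3^4 + 1·3^5
  c_2 = 415 = 1·3^0 + 0·3^1 + 1·3^2 + 0·3^3 + 2·3^4 + 1·3^5
  c_3 = 21 = 0·3^0 + 1·3^1 + 2·3^2
  c_4 = 160 = 1·3^0 + 2·3^1 + 2·3^2 + 2·3^3 + 1·3^4
  c_5 = 8 = 2·3^0 + 2·3^1
  c_6 = 654 = 0·3^0 + 2·3^1 + 0·3^2 + 0·3^3 + 2·3^4 + 2·3^5
p-restricted factor λ_0 = (1, 1, 0, 1, 2, 0)
p-restricted factor λ_1 = (1, 0, 1, 2, 2, 2)
p-restricted factor λ_2 = (1, 1, 2, 2, 0, 0)
p-restricted factor λ_3 = (1, 0, 0, 2, 0, 0)
p-restricted factor λ_4 = (1, 2, 0, 1, 0, 2)
p-restricted factor λ_5 = (1, 1, 0, 0, 0, 2)

((1, 1, 0, 1, 2, 0), (1, 0, 1, 2, 2, 2), (1, 1, 2, 2, 0, 0), (1, 0, 0, 2, 0, 0), (1, 2, 0, 1, 0, 2), (1, 1, 0, 0, 0, 2))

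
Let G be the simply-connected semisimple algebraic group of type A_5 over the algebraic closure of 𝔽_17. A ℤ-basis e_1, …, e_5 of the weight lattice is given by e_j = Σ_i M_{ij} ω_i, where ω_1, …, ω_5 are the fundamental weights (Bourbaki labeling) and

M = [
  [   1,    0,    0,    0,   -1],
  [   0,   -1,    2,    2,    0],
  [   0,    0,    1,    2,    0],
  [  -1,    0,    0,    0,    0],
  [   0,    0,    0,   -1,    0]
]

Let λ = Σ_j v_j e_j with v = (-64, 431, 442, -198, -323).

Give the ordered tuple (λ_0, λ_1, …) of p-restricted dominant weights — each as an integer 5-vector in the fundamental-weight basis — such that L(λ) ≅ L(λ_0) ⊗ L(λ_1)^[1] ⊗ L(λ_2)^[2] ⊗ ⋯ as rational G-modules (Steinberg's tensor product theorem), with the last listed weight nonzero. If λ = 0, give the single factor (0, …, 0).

Converting to the ω-basis (c_i = row i of M dotted with v = (-64, 431, 442, -198, -323)):
  c_1 = 1*-64 + 0*431 + 0*442 + 0*-198 + -1*-323 = 259
  c_2 = 0*-64 + -1*431 + 2*442 + 2*-198 + 0*-323 = 57
  c_3 = 0*-64 + 0*431 + 1*442 + 2*-198 + 0*-323 = 46
  c_4 = -1*-64 + 0*431 + 0*442 + 0*-198 + 0*-323 = 64
  c_5 = 0*-64 + 0*431 + 0*442 + -1*-198 + 0*-323 = 198
Base-17 expansion of each c_i:
  c_1 = 259 = 4·17^0 + 15·17^1
  c_2 = 57 = 6·17^0 + 3·17^1
  c_3 = 46 = 12·17^0 + 2·17^1
  c_4 = 64 = 13·17^0 + 3·17^1
  c_5 = 198 = 11·17^0 + 11·17^1
Factor λ_0 = (4, 6, 12, 13, 11)
Factor λ_1 = (15, 3, 2, 3, 11)

((4, 6, 12, 13, 11), (15, 3, 2, 3, 11))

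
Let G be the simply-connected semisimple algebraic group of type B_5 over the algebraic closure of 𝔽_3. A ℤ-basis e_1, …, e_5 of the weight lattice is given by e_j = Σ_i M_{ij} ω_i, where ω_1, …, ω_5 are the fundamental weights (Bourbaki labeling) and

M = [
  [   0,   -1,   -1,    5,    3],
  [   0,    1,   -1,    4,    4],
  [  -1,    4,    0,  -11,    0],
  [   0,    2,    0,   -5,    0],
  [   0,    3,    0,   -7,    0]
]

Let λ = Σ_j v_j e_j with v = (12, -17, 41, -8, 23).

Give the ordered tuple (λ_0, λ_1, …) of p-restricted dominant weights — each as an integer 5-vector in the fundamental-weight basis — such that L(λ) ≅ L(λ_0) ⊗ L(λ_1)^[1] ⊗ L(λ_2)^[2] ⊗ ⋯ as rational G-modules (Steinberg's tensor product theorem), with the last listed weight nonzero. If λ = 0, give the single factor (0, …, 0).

((2, 2, 2, 0, 2), (1, 0, 2, 2, 1))

Compute c_i = Σ_j M_{ij} v_j with v = (12, -17, 41, -8, 23):
  c_1 = 0*12 + -1*-17 + -1*41 + 5*-8 + 3*23 = 5
  c_2 = 0*12 + 1*-17 + -1*41 + 4*-8 + 4*23 = 2
  c_3 = -1*12 + 4*-17 + 0*41 + -11*-8 + 0*23 = 8
  c_4 = 0*12 + 2*-17 + 0*41 + -5*-8 + 0*23 = 6
  c_5 = 0*12 + 3*-17 + 0*41 + -7*-8 + 0*23 = 5
Expand coordinatewise in base 3:
  c_1 = 5 = 2·3^0 + 1·3^1
  c_2 = 2 = 2·3^0
  c_3 = 8 = 2·3^0 + 2·3^1
  c_4 = 6 = 0·3^0 + 2·3^1
  c_5 = 5 = 2·3^0 + 1·3^1
Factor λ_0 = (2, 2, 2, 0, 2)
Factor λ_1 = (1, 0, 2, 2, 1)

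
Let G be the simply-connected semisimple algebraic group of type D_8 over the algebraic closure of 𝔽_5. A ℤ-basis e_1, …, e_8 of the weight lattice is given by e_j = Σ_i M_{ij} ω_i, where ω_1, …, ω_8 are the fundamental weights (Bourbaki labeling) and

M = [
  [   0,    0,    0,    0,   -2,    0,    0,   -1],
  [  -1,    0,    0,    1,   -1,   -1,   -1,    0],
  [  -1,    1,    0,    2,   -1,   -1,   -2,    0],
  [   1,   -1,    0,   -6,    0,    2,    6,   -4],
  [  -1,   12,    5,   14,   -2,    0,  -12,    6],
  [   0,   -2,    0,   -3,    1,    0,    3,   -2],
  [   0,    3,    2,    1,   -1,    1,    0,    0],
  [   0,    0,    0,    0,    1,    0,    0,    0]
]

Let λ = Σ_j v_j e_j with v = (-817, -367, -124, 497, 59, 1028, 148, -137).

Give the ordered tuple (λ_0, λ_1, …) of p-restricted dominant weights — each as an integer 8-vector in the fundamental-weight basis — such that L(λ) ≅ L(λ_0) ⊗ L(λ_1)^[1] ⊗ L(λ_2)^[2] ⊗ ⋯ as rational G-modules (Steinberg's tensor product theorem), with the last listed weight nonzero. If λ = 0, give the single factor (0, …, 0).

((4, 4, 1, 0, 0, 0, 2, 4), (3, 0, 2, 2, 2, 4, 3, 1), (0, 3, 2, 2, 1, 0, 4, 2))

In the fundamental-weight basis, λ has coordinates c = M·v (v = (-817, -367, -124, 497, 59, 1028, 148, -137)):
  c_1 = (0)·(-817) + (0)·(-367) + (0)·(-124) + 0·497 + (-2)·(59) + 0·1028 + 0·148 + (-1)·(-137) = 19
  c_2 = (-1)·(-817) + (0)·(-367) + (0)·(-124) + 1·497 + (-1)·(59) + (-1)·(1028) + (-1)·(148) + (0)·(-137) = 79
  c_3 = (-1)·(-817) + (1)·(-367) + (0)·(-124) + 2·497 + (-1)·(59) + (-1)·(1028) + (-2)·(148) + (0)·(-137) = 61
  c_4 = (1)·(-817) + (-1)·(-367) + (0)·(-124) + (-6)·(497) + 0·59 + 2·1028 + 6·148 + (-4)·(-137) = 60
  c_5 = (-1)·(-817) + (12)·(-367) + (5)·(-124) + 14·497 + (-2)·(59) + 0·1028 + (-12)·(148) + (6)·(-137) = 35
  c_6 = (0)·(-817) + (-2)·(-367) + (0)·(-124) + (-3)·(497) + 1·59 + 0·1028 + 3·148 + (-2)·(-137) = 20
  c_7 = (0)·(-817) + (3)·(-367) + (2)·(-124) + 1·497 + (-1)·(59) + 1·1028 + 0·148 + (0)·(-137) = 117
  c_8 = (0)·(-817) + (0)·(-367) + (0)·(-124) + 0·497 + 1·59 + 0·1028 + 0·148 + (0)·(-137) = 59
Expand coordinatewise in base 5:
  c_1 = 19 = 4·5^0 + 3·5^1
  c_2 = 79 = 4·5^0 + 0·5^1 + 3·5^2
  c_3 = 61 = 1·5^0 + 2·5^1 + 2·5^2
  c_4 = 60 = 0·5^0 + 2·5^1 + 2·5^2
  c_5 = 35 = 0·5^0 + 2·5^1 + 1·5^2
  c_6 = 20 = 0·5^0 + 4·5^1
  c_7 = 117 = 2·5^0 + 3·5^1 + 4·5^2
  c_8 = 59 = 4·5^0 + 1·5^1 + 2·5^2
Factor λ_0 = (4, 4, 1, 0, 0, 0, 2, 4)
Factor λ_1 = (3, 0, 2, 2, 2, 4, 3, 1)
Factor λ_2 = (0, 3, 2, 2, 1, 0, 4, 2)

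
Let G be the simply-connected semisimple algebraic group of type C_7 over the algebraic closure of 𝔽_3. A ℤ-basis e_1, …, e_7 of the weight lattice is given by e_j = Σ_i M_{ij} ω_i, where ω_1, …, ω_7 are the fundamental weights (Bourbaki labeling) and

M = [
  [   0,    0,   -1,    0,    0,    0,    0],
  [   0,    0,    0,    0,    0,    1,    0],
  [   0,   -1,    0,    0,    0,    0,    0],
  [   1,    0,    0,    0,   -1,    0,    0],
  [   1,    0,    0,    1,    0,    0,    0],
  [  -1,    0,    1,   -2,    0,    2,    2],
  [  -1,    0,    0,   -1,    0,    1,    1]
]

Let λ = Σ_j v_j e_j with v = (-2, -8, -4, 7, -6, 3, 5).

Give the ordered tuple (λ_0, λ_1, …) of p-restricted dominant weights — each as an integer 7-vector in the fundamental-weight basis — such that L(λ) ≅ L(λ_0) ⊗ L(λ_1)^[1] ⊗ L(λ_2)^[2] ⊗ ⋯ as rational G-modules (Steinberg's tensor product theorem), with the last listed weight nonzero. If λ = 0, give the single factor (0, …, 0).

Compute c_i = Σ_j M_{ij} v_j with v = (-2, -8, -4, 7, -6, 3, 5):
  c_1 = (0)·(-2) + (0)·(-8) + (-1)·(-4) + 0·7 + (0)·(-6) + 0·3 + 0·5 = 4
  c_2 = (0)·(-2) + (0)·(-8) + (0)·(-4) + 0·7 + (0)·(-6) + 1·3 + 0·5 = 3
  c_3 = (0)·(-2) + (-1)·(-8) + (0)·(-4) + 0·7 + (0)·(-6) + 0·3 + 0·5 = 8
  c_4 = (1)·(-2) + (0)·(-8) + (0)·(-4) + 0·7 + (-1)·(-6) + 0·3 + 0·5 = 4
  c_5 = (1)·(-2) + (0)·(-8) + (0)·(-4) + 1·7 + (0)·(-6) + 0·3 + 0·5 = 5
  c_6 = (-1)·(-2) + (0)·(-8) + (1)·(-4) + (-2)·(7) + (0)·(-6) + 2·3 + 2·5 = 0
  c_7 = (-1)·(-2) + (0)·(-8) + (0)·(-4) + (-1)·(7) + (0)·(-6) + 1·3 + 1·5 = 3
Base-3 expansion of each c_i:
  c_1 = 4 = 1·3^0 + 1·3^1
  c_2 = 3 = 0·3^0 + 1·3^1
  c_3 = 8 = 2·3^0 + 2·3^1
  c_4 = 4 = 1·3^0 + 1·3^1
  c_5 = 5 = 2·3^0 + 1·3^1
  c_6 = 0
  c_7 = 3 = 0·3^0 + 1·3^1
Factor λ_0 = (1, 0, 2, 1, 2, 0, 0)
Factor λ_1 = (1, 1, 2, 1, 1, 0, 1)

((1, 0, 2, 1, 2, 0, 0), (1, 1, 2, 1, 1, 0, 1))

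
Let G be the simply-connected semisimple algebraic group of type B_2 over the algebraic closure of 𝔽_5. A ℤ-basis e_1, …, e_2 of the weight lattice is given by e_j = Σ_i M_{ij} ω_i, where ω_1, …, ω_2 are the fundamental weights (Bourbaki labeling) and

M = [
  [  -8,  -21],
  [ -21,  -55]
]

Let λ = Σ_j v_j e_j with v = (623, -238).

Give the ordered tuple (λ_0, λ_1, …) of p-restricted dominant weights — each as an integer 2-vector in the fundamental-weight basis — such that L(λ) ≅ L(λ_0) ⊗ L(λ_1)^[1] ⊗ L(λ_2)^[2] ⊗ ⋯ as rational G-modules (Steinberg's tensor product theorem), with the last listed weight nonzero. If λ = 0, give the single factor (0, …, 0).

Change of basis e → ω: c = M·v where v = (623, -238):
  c_1 = -8*623 + -21*-238 = 14
  c_2 = -21*623 + -55*-238 = 7
Expand coordinatewise in base 5:
  c_1 = 14 = 4·5^0 + 2·5^1
  c_2 = 7 = 2·5^0 + 1·5^1
λ_0 = (4, 2)
λ_1 = (2, 1)

((4, 2), (2, 1))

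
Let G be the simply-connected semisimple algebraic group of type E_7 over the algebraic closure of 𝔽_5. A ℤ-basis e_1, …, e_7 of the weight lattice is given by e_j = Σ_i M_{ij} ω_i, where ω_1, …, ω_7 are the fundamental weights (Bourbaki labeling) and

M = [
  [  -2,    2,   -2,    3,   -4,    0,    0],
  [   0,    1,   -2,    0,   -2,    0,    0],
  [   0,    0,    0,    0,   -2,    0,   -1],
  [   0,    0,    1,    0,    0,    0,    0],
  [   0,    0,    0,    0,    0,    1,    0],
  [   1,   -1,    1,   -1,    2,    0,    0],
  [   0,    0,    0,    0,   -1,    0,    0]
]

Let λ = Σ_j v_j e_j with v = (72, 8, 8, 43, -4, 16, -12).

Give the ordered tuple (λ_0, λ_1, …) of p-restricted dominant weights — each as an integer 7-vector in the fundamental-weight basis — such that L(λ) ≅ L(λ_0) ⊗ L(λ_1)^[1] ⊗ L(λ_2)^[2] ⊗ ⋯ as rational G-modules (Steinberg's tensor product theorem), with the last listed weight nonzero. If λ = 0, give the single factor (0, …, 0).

((1, 0, 0, 3, 1, 1, 4), (0, 0, 4, 1, 3, 4, 0))

Change of basis e → ω: c = M·v where v = (72, 8, 8, 43, -4, 16, -12):
  c_1 = -2*72 + 2*8 + -2*8 + 3*43 + -4*-4 + 0*16 + 0*-12 = 1
  c_2 = 0*72 + 1*8 + -2*8 + 0*43 + -2*-4 + 0*16 + 0*-12 = 0
  c_3 = 0*72 + 0*8 + 0*8 + 0*43 + -2*-4 + 0*16 + -1*-12 = 20
  c_4 = 0*72 + 0*8 + 1*8 + 0*43 + 0*-4 + 0*16 + 0*-12 = 8
  c_5 = 0*72 + 0*8 + 0*8 + 0*43 + 0*-4 + 1*16 + 0*-12 = 16
  c_6 = 1*72 + -1*8 + 1*8 + -1*43 + 2*-4 + 0*16 + 0*-12 = 21
  c_7 = 0*72 + 0*8 + 0*8 + 0*43 + -1*-4 + 0*16 + 0*-12 = 4
Base-5 expansion of each c_i:
  c_1 = 1 = 1·5^0
  c_2 = 0
  c_3 = 20 = 0·5^0 + 4·5^1
  c_4 = 8 = 3·5^0 + 1·5^1
  c_5 = 16 = 1·5^0 + 3·5^1
  c_6 = 21 = 1·5^0 + 4·5^1
  c_7 = 4 = 4·5^0
λ_0 = (1, 0, 0, 3, 1, 1, 4)
λ_1 = (0, 0, 4, 1, 3, 4, 0)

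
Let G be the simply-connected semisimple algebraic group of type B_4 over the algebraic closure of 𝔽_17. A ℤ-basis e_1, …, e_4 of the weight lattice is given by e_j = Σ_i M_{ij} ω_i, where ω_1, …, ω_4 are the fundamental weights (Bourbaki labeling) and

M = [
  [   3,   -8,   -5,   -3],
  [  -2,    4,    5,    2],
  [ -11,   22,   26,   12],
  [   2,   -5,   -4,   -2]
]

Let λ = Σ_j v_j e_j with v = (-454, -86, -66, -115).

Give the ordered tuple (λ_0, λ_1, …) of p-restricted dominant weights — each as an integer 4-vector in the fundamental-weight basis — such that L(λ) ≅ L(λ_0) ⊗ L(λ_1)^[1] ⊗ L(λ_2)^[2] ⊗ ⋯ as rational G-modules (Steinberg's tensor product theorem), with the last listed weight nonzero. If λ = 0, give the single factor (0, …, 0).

Compute c_i = Σ_j M_{ij} v_j with v = (-454, -86, -66, -115):
  c_1 = (3)·(-454) + (-8)·(-86) + (-5)·(-66) + (-3)·(-115) = 1
  c_2 = (-2)·(-454) + (4)·(-86) + (5)·(-66) + (2)·(-115) = 4
  c_3 = (-11)·(-454) + (22)·(-86) + (26)·(-66) + (12)·(-115) = 6
  c_4 = (2)·(-454) + (-5)·(-86) + (-4)·(-66) + (-2)·(-115) = 16
Writing each c_i in base p = 17:
  c_1 = 1 = 1·17^0
  c_2 = 4 = 4·17^0
  c_3 = 6 = 6·17^0
  c_4 = 16 = 16·17^0
Factor λ_0 = (1, 4, 6, 16)

((1, 4, 6, 16),)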